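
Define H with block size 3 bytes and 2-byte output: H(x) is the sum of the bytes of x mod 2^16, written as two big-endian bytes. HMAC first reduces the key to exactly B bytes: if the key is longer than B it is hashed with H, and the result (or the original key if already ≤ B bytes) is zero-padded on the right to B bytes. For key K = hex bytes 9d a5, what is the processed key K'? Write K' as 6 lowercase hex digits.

9da500

Key hex bytes 9d a5 is 2 bytes ≤ B = 3; zero-pad to 3 bytes: K' = 9d a5 00.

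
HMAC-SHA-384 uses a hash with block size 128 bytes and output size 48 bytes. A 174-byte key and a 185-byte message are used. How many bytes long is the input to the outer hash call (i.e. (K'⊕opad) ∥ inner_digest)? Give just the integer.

Key is 174 > 128 bytes, so it is hashed to 48 bytes then zero-padded to 128: |K'| = 128.
Outer input = (K'⊕opad) ∥ H(inner) → 128 + 48 = 176 bytes.

176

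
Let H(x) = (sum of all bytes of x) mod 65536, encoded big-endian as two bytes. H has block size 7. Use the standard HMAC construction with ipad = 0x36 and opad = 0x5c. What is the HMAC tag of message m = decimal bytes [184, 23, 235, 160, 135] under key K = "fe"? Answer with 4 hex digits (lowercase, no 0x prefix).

Key "fe" = 66 65 is 2 bytes ≤ B = 7; zero-pad to 7 bytes: K' = 66 65 00 00 00 00 00.
K' ⊕ ipad = 50 53 36 36 36 36 36.  K' ⊕ opad = 3a 39 5c 5c 5c 5c 5c.
Inner input = (K'⊕ipad) ∥ m = 50 53 36 36 36 36 36 ∥ b8 17 eb a0 87.
Inner hash: sum = 80+83+54+54+54+54+54+184+23+235+160+135 = 1170 → 04 92.
Outer input = (K'⊕opad) ∥ inner = 3a 39 5c 5c 5c 5c 5c ∥ 04 92.
Outer hash (tag): sum = 58+57+92+92+92+92+92+4+146 = 725 → 02 d5.

02d5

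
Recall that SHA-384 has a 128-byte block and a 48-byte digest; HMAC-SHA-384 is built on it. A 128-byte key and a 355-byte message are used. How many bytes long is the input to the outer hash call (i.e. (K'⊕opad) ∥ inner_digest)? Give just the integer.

Key is 128 ≤ 128 bytes, zero-padded: |K'| = 128.
Outer input = (K'⊕opad) ∥ H(inner) → 128 + 48 = 176 bytes.

176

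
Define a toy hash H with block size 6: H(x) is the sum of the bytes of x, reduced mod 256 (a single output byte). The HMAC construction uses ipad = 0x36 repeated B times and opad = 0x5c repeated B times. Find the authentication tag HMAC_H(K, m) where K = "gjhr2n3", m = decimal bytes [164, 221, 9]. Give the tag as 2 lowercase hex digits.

ce

Key "gjhr2n3" = 67 6a 68 72 32 6e 33 is 7 bytes > B = 6, so hash it first: H(key) = 7e, then zero-pad to 6 bytes: K' = 7e 00 00 00 00 00.
K' ⊕ ipad = 48 36 36 36 36 36.  K' ⊕ opad = 22 5c 5c 5c 5c 5c.
Inner input = (K'⊕ipad) ∥ m = 48 36 36 36 36 36 ∥ a4 dd 09.
Inner hash: sum = 72+54+54+54+54+54+164+221+9 = 736; mod 256 = 224 → e0.
Outer input = (K'⊕opad) ∥ inner = 22 5c 5c 5c 5c 5c ∥ e0.
Outer hash (tag): sum = 34+92+92+92+92+92+224 = 718; mod 256 = 206 → ce.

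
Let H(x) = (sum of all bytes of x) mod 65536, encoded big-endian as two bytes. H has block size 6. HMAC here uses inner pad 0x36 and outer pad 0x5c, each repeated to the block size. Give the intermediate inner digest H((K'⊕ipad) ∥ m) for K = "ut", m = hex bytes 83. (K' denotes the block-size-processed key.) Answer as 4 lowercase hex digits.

Key "ut" = 75 74 is 2 bytes ≤ B = 6; zero-pad to 6 bytes: K' = 75 74 00 00 00 00.
K' ⊕ ipad = 43 42 36 36 36 36.
Inner input = 43 42 36 36 36 36 ∥ 83.
Inner hash: sum = 67+66+54+54+54+54+131 = 480 → 01 e0.

01e0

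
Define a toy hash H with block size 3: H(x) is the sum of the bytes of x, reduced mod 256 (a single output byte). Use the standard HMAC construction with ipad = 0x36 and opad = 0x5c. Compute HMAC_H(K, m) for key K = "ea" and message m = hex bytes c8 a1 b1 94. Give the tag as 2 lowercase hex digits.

60

Key "ea" = 65 61 is 2 bytes ≤ B = 3; zero-pad to 3 bytes: K' = 65 61 00.
K' ⊕ ipad = 53 57 36.  K' ⊕ opad = 39 3d 5c.
Inner input = (K'⊕ipad) ∥ m = 53 57 36 ∥ c8 a1 b1 94.
Inner hash: sum = 83+87+54+200+161+177+148 = 910; mod 256 = 142 → 8e.
Outer input = (K'⊕opad) ∥ inner = 39 3d 5c ∥ 8e.
Outer hash (tag): sum = 57+61+92+142 = 352; mod 256 = 96 → 60.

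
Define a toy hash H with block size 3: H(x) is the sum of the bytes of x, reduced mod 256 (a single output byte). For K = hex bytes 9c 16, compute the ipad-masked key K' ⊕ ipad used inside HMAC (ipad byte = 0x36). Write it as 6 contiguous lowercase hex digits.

Key hex bytes 9c 16 is 2 bytes ≤ B = 3; zero-pad to 3 bytes: K' = 9c 16 00.
XOR each byte with 0x36: 9c⊕36=aa, 16⊕36=20, 00⊕36=36.

aa2036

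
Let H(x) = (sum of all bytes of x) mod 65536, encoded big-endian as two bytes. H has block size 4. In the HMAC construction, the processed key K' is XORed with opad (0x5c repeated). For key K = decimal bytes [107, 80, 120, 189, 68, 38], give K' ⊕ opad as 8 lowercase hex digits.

Key decimal bytes [107, 80, 120, 189, 68, 38] = 6b 50 78 bd 44 26 is 6 bytes > B = 4, so hash it first: H(key) = 02 5a, then zero-pad to 4 bytes: K' = 02 5a 00 00.
XOR each byte with 0x5c: 02⊕5c=5e, 5a⊕5c=06, 00⊕5c=5c, 00⊕5c=5c.

5e065c5c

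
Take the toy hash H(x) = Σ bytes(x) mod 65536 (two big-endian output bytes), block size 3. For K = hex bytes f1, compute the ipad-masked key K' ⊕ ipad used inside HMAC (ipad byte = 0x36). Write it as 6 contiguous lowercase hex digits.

c73636

Key hex bytes f1 is 1 byte ≤ B = 3; zero-pad to 3 bytes: K' = f1 00 00.
XOR each byte with 0x36: f1⊕36=c7, 00⊕36=36, 00⊕36=36.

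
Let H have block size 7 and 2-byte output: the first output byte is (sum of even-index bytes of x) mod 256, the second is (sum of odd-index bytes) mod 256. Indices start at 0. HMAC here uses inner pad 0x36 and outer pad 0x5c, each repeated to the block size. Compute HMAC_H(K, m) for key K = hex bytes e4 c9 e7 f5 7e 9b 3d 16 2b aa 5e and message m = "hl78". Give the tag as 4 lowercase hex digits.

Key hex bytes e4 c9 e7 f5 7e 9b 3d 16 2b aa 5e is 11 bytes > B = 7, so hash it first: H(key) = 0f 19, then zero-pad to 7 bytes: K' = 0f 19 00 00 00 00 00.
K' ⊕ ipad = 39 2f 36 36 36 36 36.  K' ⊕ opad = 53 45 5c 5c 5c 5c 5c.
Inner input = (K'⊕ipad) ∥ m = 39 2f 36 36 36 36 36 ∥ 68 6c 37 38.
Inner hash: even-index sum = 383 mod 256 = 127; odd-index sum = 314 mod 256 = 58 → 7f 3a.
Outer input = (K'⊕opad) ∥ inner = 53 45 5c 5c 5c 5c 5c ∥ 7f 3a.
Outer hash (tag): even-index sum = 417 mod 256 = 161; odd-index sum = 380 mod 256 = 124 → a1 7c.

a17c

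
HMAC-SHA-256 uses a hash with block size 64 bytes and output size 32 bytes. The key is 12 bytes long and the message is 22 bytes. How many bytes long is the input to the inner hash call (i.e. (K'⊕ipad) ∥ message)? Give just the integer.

Key is 12 ≤ 64 bytes, zero-padded: |K'| = 64.
Inner input = (K'⊕ipad) ∥ m → 64 + 22 = 86 bytes.

86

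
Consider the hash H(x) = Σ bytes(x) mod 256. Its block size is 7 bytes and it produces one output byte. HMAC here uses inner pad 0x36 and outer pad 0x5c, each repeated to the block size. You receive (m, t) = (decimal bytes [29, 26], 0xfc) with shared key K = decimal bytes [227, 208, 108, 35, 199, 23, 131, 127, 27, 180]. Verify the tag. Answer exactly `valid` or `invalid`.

Key decimal bytes [227, 208, 108, 35, 199, 23, 131, 127, 27, 180] = e3 d0 6c 23 c7 17 83 7f 1b b4 is 10 bytes > B = 7, so hash it first: H(key) = f1, then zero-pad to 7 bytes: K' = f1 00 00 00 00 00 00.
K' ⊕ ipad = c7 36 36 36 36 36 36; K' ⊕ opad = ad 5c 5c 5c 5c 5c 5c.
Inner hash: sum = 199+54+54+54+54+54+54+29+26 = 578; mod 256 = 66 → 42.
Outer hash (recomputed tag): sum = 173+92+92+92+92+92+92+66 = 791; mod 256 = 23 → 17.
Recomputed tag = 17; claimed = fc → mismatch.

invalid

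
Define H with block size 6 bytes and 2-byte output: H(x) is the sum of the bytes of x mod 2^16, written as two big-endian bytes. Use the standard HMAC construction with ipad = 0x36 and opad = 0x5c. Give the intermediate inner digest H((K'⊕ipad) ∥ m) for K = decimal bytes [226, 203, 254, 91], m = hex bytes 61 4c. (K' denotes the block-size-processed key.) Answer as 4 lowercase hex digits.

Key decimal bytes [226, 203, 254, 91] = e2 cb fe 5b is 4 bytes ≤ B = 6; zero-pad to 6 bytes: K' = e2 cb fe 5b 00 00.
K' ⊕ ipad = d4 fd c8 6d 36 36.
Inner input = d4 fd c8 6d 36 36 ∥ 61 4c.
Inner hash: sum = 212+253+200+109+54+54+97+76 = 1055 → 04 1f.

041f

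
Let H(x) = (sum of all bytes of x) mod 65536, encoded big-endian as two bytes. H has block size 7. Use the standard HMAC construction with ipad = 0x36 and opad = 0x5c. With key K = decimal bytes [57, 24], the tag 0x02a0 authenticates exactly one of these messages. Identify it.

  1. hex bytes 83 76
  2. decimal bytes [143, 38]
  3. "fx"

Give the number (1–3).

Key decimal bytes [57, 24] = 39 18 is 2 bytes ≤ B = 7; zero-pad to 7 bytes: K' = 39 18 00 00 00 00 00.
K' ⊕ ipad = 0f 2e 36 36 36 36 36; K' ⊕ opad = 65 44 5c 5c 5c 5c 5c.
m1: inner = H(0f 2e 36 36 36 36 36 83 76) = 02 44; tag = H(65 44 5c 5c 5c 5c 5c 02 44) = 02bb
m2: inner = H(0f 2e 36 36 36 36 36 8f 26) = 02 00; tag = H(65 44 5c 5c 5c 5c 5c 02 00) = 0277
m3: inner = H(0f 2e 36 36 36 36 36 66 78) = 02 29; tag = H(65 44 5c 5c 5c 5c 5c 02 29) = 02a0 ← matches

3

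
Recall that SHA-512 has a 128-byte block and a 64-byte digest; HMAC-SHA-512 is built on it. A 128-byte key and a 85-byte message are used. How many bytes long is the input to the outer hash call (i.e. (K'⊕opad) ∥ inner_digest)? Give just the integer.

192

Key is 128 ≤ 128 bytes, zero-padded: |K'| = 128.
Outer input = (K'⊕opad) ∥ H(inner) → 128 + 64 = 192 bytes.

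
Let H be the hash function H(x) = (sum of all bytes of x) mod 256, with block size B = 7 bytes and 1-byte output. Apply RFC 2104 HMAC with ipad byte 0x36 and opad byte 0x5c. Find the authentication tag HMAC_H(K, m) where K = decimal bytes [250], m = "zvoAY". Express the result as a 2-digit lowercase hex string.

Key decimal bytes [250] = fa is 1 byte ≤ B = 7; zero-pad to 7 bytes: K' = fa 00 00 00 00 00 00.
K' ⊕ ipad = cc 36 36 36 36 36 36.  K' ⊕ opad = a6 5c 5c 5c 5c 5c 5c.
Inner input = (K'⊕ipad) ∥ m = cc 36 36 36 36 36 36 ∥ 7a 76 6f 41 59.
Inner hash: sum = 204+54+54+54+54+54+54+122+118+111+65+89 = 1033; mod 256 = 9 → 09.
Outer input = (K'⊕opad) ∥ inner = a6 5c 5c 5c 5c 5c 5c ∥ 09.
Outer hash (tag): sum = 166+92+92+92+92+92+92+9 = 727; mod 256 = 215 → d7.

d7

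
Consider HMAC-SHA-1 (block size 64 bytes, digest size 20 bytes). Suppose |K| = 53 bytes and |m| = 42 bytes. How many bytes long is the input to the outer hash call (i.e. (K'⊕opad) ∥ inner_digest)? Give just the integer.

84

Key is 53 ≤ 64 bytes, zero-padded: |K'| = 64.
Outer input = (K'⊕opad) ∥ H(inner) → 64 + 20 = 84 bytes.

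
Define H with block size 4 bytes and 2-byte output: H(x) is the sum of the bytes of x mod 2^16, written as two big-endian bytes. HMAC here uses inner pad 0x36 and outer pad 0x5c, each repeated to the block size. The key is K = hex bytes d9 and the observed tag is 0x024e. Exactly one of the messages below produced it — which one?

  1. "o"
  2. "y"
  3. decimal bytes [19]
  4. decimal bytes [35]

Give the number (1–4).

4

Key hex bytes d9 is 1 byte ≤ B = 4; zero-pad to 4 bytes: K' = d9 00 00 00.
K' ⊕ ipad = ef 36 36 36; K' ⊕ opad = 85 5c 5c 5c.
m1: inner = H(ef 36 36 36 6f) = 02 00; tag = H(85 5c 5c 5c 02 00) = 019b
m2: inner = H(ef 36 36 36 79) = 02 0a; tag = H(85 5c 5c 5c 02 0a) = 01a5
m3: inner = H(ef 36 36 36 13) = 01 a4; tag = H(85 5c 5c 5c 01 a4) = 023e
m4: inner = H(ef 36 36 36 23) = 01 b4; tag = H(85 5c 5c 5c 01 b4) = 024e ← matches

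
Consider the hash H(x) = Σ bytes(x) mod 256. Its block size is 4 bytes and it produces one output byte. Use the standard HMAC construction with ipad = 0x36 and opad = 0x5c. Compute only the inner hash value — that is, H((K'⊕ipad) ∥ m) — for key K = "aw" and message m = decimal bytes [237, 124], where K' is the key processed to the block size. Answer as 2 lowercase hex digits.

6d

Key "aw" = 61 77 is 2 bytes ≤ B = 4; zero-pad to 4 bytes: K' = 61 77 00 00.
K' ⊕ ipad = 57 41 36 36.
Inner input = 57 41 36 36 ∥ ed 7c.
Inner hash: sum = 87+65+54+54+237+124 = 621; mod 256 = 109 → 6d.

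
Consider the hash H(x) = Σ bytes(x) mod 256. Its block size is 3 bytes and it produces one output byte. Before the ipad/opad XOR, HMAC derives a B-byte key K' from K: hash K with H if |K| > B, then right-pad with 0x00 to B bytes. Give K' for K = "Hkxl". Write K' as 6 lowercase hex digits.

970000

|K| = 4 > B = 3, so first hash the key.
H(K): sum = 72+107+120+108 = 407; mod 256 = 151 → 97.
Zero-pad H(K) = 97 to 3 bytes: K' = 97 00 00.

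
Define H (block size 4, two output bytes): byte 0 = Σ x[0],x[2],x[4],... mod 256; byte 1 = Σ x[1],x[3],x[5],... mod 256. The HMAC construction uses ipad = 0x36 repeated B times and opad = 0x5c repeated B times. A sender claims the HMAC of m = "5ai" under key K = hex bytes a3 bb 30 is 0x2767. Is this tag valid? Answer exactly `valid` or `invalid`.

invalid

Key hex bytes a3 bb 30 is 3 bytes ≤ B = 4; zero-pad to 4 bytes: K' = a3 bb 30 00.
K' ⊕ ipad = 95 8d 06 36; K' ⊕ opad = ff e7 6c 5c.
Inner hash: even-index sum = 313 mod 256 = 57; odd-index sum = 292 mod 256 = 36 → 39 24.
Outer hash (recomputed tag): even-index sum = 420 mod 256 = 164; odd-index sum = 359 mod 256 = 103 → a4 67.
Recomputed tag = a467; claimed = 2767 → mismatch.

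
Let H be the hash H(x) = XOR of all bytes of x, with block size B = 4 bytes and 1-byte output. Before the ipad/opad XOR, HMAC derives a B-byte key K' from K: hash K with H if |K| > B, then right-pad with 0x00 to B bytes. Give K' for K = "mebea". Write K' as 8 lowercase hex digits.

|K| = 5 > B = 4, so first hash the key.
H(K): XOR 6d⊕65⊕62⊕65⊕61 = 6e.
Zero-pad H(K) = 6e to 4 bytes: K' = 6e 00 00 00.

6e000000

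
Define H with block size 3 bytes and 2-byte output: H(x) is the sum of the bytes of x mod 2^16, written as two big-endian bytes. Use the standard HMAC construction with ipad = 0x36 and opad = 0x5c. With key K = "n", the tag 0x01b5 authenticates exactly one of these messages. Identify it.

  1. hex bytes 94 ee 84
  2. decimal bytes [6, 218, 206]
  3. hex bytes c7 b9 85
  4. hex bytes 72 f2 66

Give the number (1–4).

Key "n" = 6e is 1 byte ≤ B = 3; zero-pad to 3 bytes: K' = 6e 00 00.
K' ⊕ ipad = 58 36 36; K' ⊕ opad = 32 5c 5c.
m1: inner = H(58 36 36 94 ee 84) = 02 ca; tag = H(32 5c 5c 02 ca) = 01b6
m2: inner = H(58 36 36 06 da ce) = 02 72; tag = H(32 5c 5c 02 72) = 015e
m3: inner = H(58 36 36 c7 b9 85) = 02 c9; tag = H(32 5c 5c 02 c9) = 01b5 ← matches
m4: inner = H(58 36 36 72 f2 66) = 02 8e; tag = H(32 5c 5c 02 8e) = 017a

3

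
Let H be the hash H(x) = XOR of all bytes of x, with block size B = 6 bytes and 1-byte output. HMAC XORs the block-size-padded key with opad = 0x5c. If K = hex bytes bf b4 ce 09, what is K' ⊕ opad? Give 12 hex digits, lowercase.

Key hex bytes bf b4 ce 09 is 4 bytes ≤ B = 6; zero-pad to 6 bytes: K' = bf b4 ce 09 00 00.
XOR each byte with 0x5c: bf⊕5c=e3, b4⊕5c=e8, ce⊕5c=92, 09⊕5c=55, 00⊕5c=5c, 00⊕5c=5c.

e3e892555c5c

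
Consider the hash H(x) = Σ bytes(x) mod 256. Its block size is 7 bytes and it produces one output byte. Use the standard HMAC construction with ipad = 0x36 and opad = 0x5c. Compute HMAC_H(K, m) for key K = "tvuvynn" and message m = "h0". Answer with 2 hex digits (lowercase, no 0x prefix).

Key "tvuvynn" = 74 76 75 76 79 6e 6e is exactly B = 7 bytes: K' = 74 76 75 76 79 6e 6e.
K' ⊕ ipad = 42 40 43 40 4f 58 58.  K' ⊕ opad = 28 2a 29 2a 25 32 32.
Inner input = (K'⊕ipad) ∥ m = 42 40 43 40 4f 58 58 ∥ 68 30.
Inner hash: sum = 66+64+67+64+79+88+88+104+48 = 668; mod 256 = 156 → 9c.
Outer input = (K'⊕opad) ∥ inner = 28 2a 29 2a 25 32 32 ∥ 9c.
Outer hash (tag): sum = 40+42+41+42+37+50+50+156 = 458; mod 256 = 202 → ca.

ca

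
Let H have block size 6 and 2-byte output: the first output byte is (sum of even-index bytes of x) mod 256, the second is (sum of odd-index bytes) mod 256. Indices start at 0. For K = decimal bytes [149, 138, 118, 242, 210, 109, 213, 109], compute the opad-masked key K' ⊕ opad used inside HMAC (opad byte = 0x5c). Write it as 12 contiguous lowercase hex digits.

Key decimal bytes [149, 138, 118, 242, 210, 109, 213, 109] = 95 8a 76 f2 d2 6d d5 6d is 8 bytes > B = 6, so hash it first: H(key) = b2 56, then zero-pad to 6 bytes: K' = b2 56 00 00 00 00.
XOR each byte with 0x5c: b2⊕5c=ee, 56⊕5c=0a, 00⊕5c=5c, 00⊕5c=5c, 00⊕5c=5c, 00⊕5c=5c.

ee0a5c5c5c5c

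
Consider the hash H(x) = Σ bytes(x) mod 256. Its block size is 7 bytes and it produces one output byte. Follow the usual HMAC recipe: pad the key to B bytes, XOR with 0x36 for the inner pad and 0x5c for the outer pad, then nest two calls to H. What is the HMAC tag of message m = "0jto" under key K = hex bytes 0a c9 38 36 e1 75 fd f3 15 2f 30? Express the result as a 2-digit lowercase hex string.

Key hex bytes 0a c9 38 36 e1 75 fd f3 15 2f 30 is 11 bytes > B = 7, so hash it first: H(key) = fb, then zero-pad to 7 bytes: K' = fb 00 00 00 00 00 00.
K' ⊕ ipad = cd 36 36 36 36 36 36.  K' ⊕ opad = a7 5c 5c 5c 5c 5c 5c.
Inner input = (K'⊕ipad) ∥ m = cd 36 36 36 36 36 36 ∥ 30 6a 74 6f.
Inner hash: sum = 205+54+54+54+54+54+54+48+106+116+111 = 910; mod 256 = 142 → 8e.
Outer input = (K'⊕opad) ∥ inner = a7 5c 5c 5c 5c 5c 5c ∥ 8e.
Outer hash (tag): sum = 167+92+92+92+92+92+92+142 = 861; mod 256 = 93 → 5d.

5d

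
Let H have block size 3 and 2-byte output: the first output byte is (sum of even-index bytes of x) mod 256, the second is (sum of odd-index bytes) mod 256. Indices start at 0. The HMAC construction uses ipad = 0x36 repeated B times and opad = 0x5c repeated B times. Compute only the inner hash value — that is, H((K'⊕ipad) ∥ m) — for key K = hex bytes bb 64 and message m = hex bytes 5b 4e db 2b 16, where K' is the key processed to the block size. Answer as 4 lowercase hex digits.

Key hex bytes bb 64 is 2 bytes ≤ B = 3; zero-pad to 3 bytes: K' = bb 64 00.
K' ⊕ ipad = 8d 52 36.
Inner input = 8d 52 36 ∥ 5b 4e db 2b 16.
Inner hash: even-index sum = 316 mod 256 = 60; odd-index sum = 414 mod 256 = 158 → 3c 9e.

3c9e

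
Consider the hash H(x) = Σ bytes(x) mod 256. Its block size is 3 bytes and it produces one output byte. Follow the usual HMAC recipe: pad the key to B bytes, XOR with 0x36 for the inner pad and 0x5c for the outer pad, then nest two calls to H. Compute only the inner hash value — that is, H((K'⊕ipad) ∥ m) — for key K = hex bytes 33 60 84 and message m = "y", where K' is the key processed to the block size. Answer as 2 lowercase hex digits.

Key hex bytes 33 60 84 is exactly B = 3 bytes: K' = 33 60 84.
K' ⊕ ipad = 05 56 b2.
Inner input = 05 56 b2 ∥ 79.
Inner hash: sum = 5+86+178+121 = 390; mod 256 = 134 → 86.

86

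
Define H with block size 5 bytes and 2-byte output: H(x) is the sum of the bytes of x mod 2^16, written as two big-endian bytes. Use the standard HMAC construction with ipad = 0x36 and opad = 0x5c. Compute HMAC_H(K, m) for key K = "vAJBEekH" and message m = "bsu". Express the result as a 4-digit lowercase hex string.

0326

Key "vAJBEekH" = 76 41 4a 42 45 65 6b 48 is 8 bytes > B = 5, so hash it first: H(key) = 02 a0, then zero-pad to 5 bytes: K' = 02 a0 00 00 00.
K' ⊕ ipad = 34 96 36 36 36.  K' ⊕ opad = 5e fc 5c 5c 5c.
Inner input = (K'⊕ipad) ∥ m = 34 96 36 36 36 ∥ 62 73 75.
Inner hash: sum = 52+150+54+54+54+98+115+117 = 694 → 02 b6.
Outer input = (K'⊕opad) ∥ inner = 5e fc 5c 5c 5c ∥ 02 b6.
Outer hash (tag): sum = 94+252+92+92+92+2+182 = 806 → 03 26.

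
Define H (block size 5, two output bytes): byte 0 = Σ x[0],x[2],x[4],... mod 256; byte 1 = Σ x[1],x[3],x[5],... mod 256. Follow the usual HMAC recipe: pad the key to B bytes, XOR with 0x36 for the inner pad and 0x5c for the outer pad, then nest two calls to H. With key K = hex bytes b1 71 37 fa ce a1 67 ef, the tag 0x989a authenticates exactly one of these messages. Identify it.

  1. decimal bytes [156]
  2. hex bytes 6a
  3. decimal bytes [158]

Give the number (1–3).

Key hex bytes b1 71 37 fa ce a1 67 ef is 8 bytes > B = 5, so hash it first: H(key) = 1d fb, then zero-pad to 5 bytes: K' = 1d fb 00 00 00.
K' ⊕ ipad = 2b cd 36 36 36; K' ⊕ opad = 41 a7 5c 5c 5c.
m1: inner = H(2b cd 36 36 36 9c) = 97 9f; tag = H(41 a7 5c 5c 5c 97 9f) = 989a ← matches
m2: inner = H(2b cd 36 36 36 6a) = 97 6d; tag = H(41 a7 5c 5c 5c 97 6d) = 669a
m3: inner = H(2b cd 36 36 36 9e) = 97 a1; tag = H(41 a7 5c 5c 5c 97 a1) = 9a9a

1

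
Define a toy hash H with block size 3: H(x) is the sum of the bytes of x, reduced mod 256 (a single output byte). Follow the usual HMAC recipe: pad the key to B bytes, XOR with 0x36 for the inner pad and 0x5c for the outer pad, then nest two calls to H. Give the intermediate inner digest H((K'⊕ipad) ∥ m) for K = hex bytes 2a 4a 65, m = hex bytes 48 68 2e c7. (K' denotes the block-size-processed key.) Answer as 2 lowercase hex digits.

90

Key hex bytes 2a 4a 65 is exactly B = 3 bytes: K' = 2a 4a 65.
K' ⊕ ipad = 1c 7c 53.
Inner input = 1c 7c 53 ∥ 48 68 2e c7.
Inner hash: sum = 28+124+83+72+104+46+199 = 656; mod 256 = 144 → 90.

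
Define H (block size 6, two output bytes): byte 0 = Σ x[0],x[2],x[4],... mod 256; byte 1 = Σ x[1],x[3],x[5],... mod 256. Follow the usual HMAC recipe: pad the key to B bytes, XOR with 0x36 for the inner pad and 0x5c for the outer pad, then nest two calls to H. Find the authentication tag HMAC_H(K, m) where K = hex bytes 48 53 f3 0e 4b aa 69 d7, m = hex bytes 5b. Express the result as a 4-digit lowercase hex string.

Key hex bytes 48 53 f3 0e 4b aa 69 d7 is 8 bytes > B = 6, so hash it first: H(key) = ef e2, then zero-pad to 6 bytes: K' = ef e2 00 00 00 00.
K' ⊕ ipad = d9 d4 36 36 36 36.  K' ⊕ opad = b3 be 5c 5c 5c 5c.
Inner input = (K'⊕ipad) ∥ m = d9 d4 36 36 36 36 ∥ 5b.
Inner hash: even-index sum = 416 mod 256 = 160; odd-index sum = 320 mod 256 = 64 → a0 40.
Outer input = (K'⊕opad) ∥ inner = b3 be 5c 5c 5c 5c ∥ a0 40.
Outer hash (tag): even-index sum = 523 mod 256 = 11; odd-index sum = 438 mod 256 = 182 → 0b b6.

0bb6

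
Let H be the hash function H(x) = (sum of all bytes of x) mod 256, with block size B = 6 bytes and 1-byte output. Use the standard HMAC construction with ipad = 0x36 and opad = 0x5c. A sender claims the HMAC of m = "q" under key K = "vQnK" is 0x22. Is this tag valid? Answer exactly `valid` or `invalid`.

invalid

Key "vQnK" = 76 51 6e 4b is 4 bytes ≤ B = 6; zero-pad to 6 bytes: K' = 76 51 6e 4b 00 00.
K' ⊕ ipad = 40 67 58 7d 36 36; K' ⊕ opad = 2a 0d 32 17 5c 5c.
Inner hash: sum = 64+103+88+125+54+54+113 = 601; mod 256 = 89 → 59.
Outer hash (recomputed tag): sum = 42+13+50+23+92+92+89 = 401; mod 256 = 145 → 91.
Recomputed tag = 91; claimed = 22 → mismatch.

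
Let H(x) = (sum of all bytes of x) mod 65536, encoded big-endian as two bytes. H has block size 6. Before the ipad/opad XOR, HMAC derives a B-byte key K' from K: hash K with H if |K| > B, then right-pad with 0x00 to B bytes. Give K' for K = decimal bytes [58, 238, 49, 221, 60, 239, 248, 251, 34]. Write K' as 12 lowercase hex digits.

|K| = 9 > B = 6, so first hash the key.
H(K): sum = 58+238+49+221+60+239+248+251+34 = 1398 → 05 76.
Zero-pad H(K) = 05 76 to 6 bytes: K' = 05 76 00 00 00 00.

057600000000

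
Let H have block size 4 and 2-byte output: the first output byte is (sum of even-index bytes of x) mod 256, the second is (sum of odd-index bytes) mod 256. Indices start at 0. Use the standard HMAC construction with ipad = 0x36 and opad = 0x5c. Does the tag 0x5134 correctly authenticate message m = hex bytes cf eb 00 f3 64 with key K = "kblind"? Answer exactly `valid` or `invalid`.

invalid

Key "kblind" = 6b 62 6c 69 6e 64 is 6 bytes > B = 4, so hash it first: H(key) = 45 2f, then zero-pad to 4 bytes: K' = 45 2f 00 00.
K' ⊕ ipad = 73 19 36 36; K' ⊕ opad = 19 73 5c 5c.
Inner hash: even-index sum = 476 mod 256 = 220; odd-index sum = 557 mod 256 = 45 → dc 2d.
Outer hash (recomputed tag): even-index sum = 337 mod 256 = 81; odd-index sum = 252 mod 256 = 252 → 51 fc.
Recomputed tag = 51fc; claimed = 5134 → mismatch.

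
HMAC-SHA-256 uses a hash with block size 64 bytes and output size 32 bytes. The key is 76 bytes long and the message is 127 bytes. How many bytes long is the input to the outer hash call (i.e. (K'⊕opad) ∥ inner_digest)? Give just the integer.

Key is 76 > 64 bytes, so it is hashed to 32 bytes then zero-padded to 64: |K'| = 64.
Outer input = (K'⊕opad) ∥ H(inner) → 64 + 32 = 96 bytes.

96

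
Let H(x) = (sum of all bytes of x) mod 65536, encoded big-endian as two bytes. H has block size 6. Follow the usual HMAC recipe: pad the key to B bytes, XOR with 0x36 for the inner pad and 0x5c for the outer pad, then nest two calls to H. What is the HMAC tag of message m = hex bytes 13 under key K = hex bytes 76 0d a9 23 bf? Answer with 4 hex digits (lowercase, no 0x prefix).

0331

Key hex bytes 76 0d a9 23 bf is 5 bytes ≤ B = 6; zero-pad to 6 bytes: K' = 76 0d a9 23 bf 00.
K' ⊕ ipad = 40 3b 9f 15 89 36.  K' ⊕ opad = 2a 51 f5 7f e3 5c.
Inner input = (K'⊕ipad) ∥ m = 40 3b 9f 15 89 36 ∥ 13.
Inner hash: sum = 64+59+159+21+137+54+19 = 513 → 02 01.
Outer input = (K'⊕opad) ∥ inner = 2a 51 f5 7f e3 5c ∥ 02 01.
Outer hash (tag): sum = 42+81+245+127+227+92+2+1 = 817 → 03 31.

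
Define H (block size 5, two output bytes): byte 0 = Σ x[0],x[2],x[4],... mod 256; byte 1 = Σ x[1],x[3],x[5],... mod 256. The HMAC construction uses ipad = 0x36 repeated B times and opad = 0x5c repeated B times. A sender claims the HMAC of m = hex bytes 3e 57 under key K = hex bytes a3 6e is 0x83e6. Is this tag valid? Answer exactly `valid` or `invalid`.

Key hex bytes a3 6e is 2 bytes ≤ B = 5; zero-pad to 5 bytes: K' = a3 6e 00 00 00.
K' ⊕ ipad = 95 58 36 36 36; K' ⊕ opad = ff 32 5c 5c 5c.
Inner hash: even-index sum = 344 mod 256 = 88; odd-index sum = 204 mod 256 = 204 → 58 cc.
Outer hash (recomputed tag): even-index sum = 643 mod 256 = 131; odd-index sum = 230 mod 256 = 230 → 83 e6.
Recomputed tag = 83e6; claimed = 83e6 → match.

valid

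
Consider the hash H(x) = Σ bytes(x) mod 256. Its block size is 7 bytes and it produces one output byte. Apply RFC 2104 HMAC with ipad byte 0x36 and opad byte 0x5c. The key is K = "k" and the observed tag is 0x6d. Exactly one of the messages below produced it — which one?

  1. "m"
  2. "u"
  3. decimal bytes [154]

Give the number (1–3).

Key "k" = 6b is 1 byte ≤ B = 7; zero-pad to 7 bytes: K' = 6b 00 00 00 00 00 00.
K' ⊕ ipad = 5d 36 36 36 36 36 36; K' ⊕ opad = 37 5c 5c 5c 5c 5c 5c.
m1: inner = H(5d 36 36 36 36 36 36 6d) = 0e; tag = H(37 5c 5c 5c 5c 5c 5c 0e) = 6d ← matches
m2: inner = H(5d 36 36 36 36 36 36 75) = 16; tag = H(37 5c 5c 5c 5c 5c 5c 16) = 75
m3: inner = H(5d 36 36 36 36 36 36 9a) = 3b; tag = H(37 5c 5c 5c 5c 5c 5c 3b) = 9a

1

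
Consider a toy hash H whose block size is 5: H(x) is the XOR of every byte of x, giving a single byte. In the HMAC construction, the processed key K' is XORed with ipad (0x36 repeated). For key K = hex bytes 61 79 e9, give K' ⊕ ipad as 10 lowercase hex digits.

Key hex bytes 61 79 e9 is 3 bytes ≤ B = 5; zero-pad to 5 bytes: K' = 61 79 e9 00 00.
XOR each byte with 0x36: 61⊕36=57, 79⊕36=4f, e9⊕36=df, 00⊕36=36, 00⊕36=36.

574fdf3636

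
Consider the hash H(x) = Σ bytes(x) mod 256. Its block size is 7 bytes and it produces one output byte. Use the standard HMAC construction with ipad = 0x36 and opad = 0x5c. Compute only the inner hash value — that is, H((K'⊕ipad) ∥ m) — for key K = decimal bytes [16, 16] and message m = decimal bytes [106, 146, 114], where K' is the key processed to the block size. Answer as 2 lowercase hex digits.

Key decimal bytes [16, 16] = 10 10 is 2 bytes ≤ B = 7; zero-pad to 7 bytes: K' = 10 10 00 00 00 00 00.
K' ⊕ ipad = 26 26 36 36 36 36 36.
Inner input = 26 26 36 36 36 36 36 ∥ 6a 92 72.
Inner hash: sum = 38+38+54+54+54+54+54+106+146+114 = 712; mod 256 = 200 → c8.

c8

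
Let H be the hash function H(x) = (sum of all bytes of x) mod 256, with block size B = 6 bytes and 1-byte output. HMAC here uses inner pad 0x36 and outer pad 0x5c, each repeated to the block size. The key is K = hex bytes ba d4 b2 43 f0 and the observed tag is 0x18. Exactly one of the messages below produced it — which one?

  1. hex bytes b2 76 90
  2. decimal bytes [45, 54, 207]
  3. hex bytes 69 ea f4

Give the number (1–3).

Key hex bytes ba d4 b2 43 f0 is 5 bytes ≤ B = 6; zero-pad to 6 bytes: K' = ba d4 b2 43 f0 00.
K' ⊕ ipad = 8c e2 84 75 c6 36; K' ⊕ opad = e6 88 ee 1f ac 5c.
m1: inner = H(8c e2 84 75 c6 36 b2 76 90) = 1b; tag = H(e6 88 ee 1f ac 5c 1b) = 9e
m2: inner = H(8c e2 84 75 c6 36 2d 36 cf) = 95; tag = H(e6 88 ee 1f ac 5c 95) = 18 ← matches
m3: inner = H(8c e2 84 75 c6 36 69 ea f4) = aa; tag = H(e6 88 ee 1f ac 5c aa) = 2d

2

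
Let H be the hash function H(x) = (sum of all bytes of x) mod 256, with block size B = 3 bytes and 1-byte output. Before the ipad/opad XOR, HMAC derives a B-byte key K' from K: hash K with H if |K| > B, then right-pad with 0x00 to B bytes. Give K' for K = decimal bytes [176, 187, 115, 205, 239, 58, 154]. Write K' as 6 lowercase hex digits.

|K| = 7 > B = 3, so first hash the key.
H(K): sum = 176+187+115+205+239+58+154 = 1134; mod 256 = 110 → 6e.
Zero-pad H(K) = 6e to 3 bytes: K' = 6e 00 00.

6e0000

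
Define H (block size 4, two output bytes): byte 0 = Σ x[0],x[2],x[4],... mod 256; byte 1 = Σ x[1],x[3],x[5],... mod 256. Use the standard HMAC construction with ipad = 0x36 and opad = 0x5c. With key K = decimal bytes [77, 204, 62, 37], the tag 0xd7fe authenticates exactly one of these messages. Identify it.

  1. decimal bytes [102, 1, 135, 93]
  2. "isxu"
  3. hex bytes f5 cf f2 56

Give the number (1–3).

2

Key decimal bytes [77, 204, 62, 37] = 4d cc 3e 25 is exactly B = 4 bytes: K' = 4d cc 3e 25.
K' ⊕ ipad = 7b fa 08 13; K' ⊕ opad = 11 90 62 79.
m1: inner = H(7b fa 08 13 66 01 87 5d) = 70 6b; tag = H(11 90 62 79 70 6b) = e374
m2: inner = H(7b fa 08 13 69 73 78 75) = 64 f5; tag = H(11 90 62 79 64 f5) = d7fe ← matches
m3: inner = H(7b fa 08 13 f5 cf f2 56) = 6a 32; tag = H(11 90 62 79 6a 32) = dd3b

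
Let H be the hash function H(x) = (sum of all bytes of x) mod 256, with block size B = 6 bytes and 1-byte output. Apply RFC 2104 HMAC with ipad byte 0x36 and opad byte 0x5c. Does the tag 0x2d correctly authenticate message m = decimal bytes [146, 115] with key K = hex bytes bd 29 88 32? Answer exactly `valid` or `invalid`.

valid

Key hex bytes bd 29 88 32 is 4 bytes ≤ B = 6; zero-pad to 6 bytes: K' = bd 29 88 32 00 00.
K' ⊕ ipad = 8b 1f be 04 36 36; K' ⊕ opad = e1 75 d4 6e 5c 5c.
Inner hash: sum = 139+31+190+4+54+54+146+115 = 733; mod 256 = 221 → dd.
Outer hash (recomputed tag): sum = 225+117+212+110+92+92+221 = 1069; mod 256 = 45 → 2d.
Recomputed tag = 2d; claimed = 2d → match.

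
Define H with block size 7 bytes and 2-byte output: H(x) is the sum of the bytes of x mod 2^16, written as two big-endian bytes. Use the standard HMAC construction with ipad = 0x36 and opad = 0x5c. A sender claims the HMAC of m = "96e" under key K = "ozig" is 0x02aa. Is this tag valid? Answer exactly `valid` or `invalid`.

valid

Key "ozig" = 6f 7a 69 67 is 4 bytes ≤ B = 7; zero-pad to 7 bytes: K' = 6f 7a 69 67 00 00 00.
K' ⊕ ipad = 59 4c 5f 51 36 36 36; K' ⊕ opad = 33 26 35 3b 5c 5c 5c.
Inner hash: sum = 89+76+95+81+54+54+54+57+54+101 = 715 → 02 cb.
Outer hash (recomputed tag): sum = 51+38+53+59+92+92+92+2+203 = 682 → 02 aa.
Recomputed tag = 02aa; claimed = 02aa → match.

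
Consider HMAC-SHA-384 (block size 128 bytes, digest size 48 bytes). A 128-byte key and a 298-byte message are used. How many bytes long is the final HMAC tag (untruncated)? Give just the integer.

The tag is one SHA-384 digest: 48 bytes.

48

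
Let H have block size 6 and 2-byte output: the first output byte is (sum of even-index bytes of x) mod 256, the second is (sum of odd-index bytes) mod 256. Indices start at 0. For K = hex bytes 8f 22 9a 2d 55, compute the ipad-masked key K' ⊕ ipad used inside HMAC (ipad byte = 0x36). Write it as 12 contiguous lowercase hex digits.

b914ac1b6336

Key hex bytes 8f 22 9a 2d 55 is 5 bytes ≤ B = 6; zero-pad to 6 bytes: K' = 8f 22 9a 2d 55 00.
XOR each byte with 0x36: 8f⊕36=b9, 22⊕36=14, 9a⊕36=ac, 2d⊕36=1b, 55⊕36=63, 00⊕36=36.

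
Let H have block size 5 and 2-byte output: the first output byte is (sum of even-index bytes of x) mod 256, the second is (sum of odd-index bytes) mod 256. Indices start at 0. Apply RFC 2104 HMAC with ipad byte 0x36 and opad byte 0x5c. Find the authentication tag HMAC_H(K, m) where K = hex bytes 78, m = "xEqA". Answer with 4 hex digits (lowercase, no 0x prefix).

31f8

Key hex bytes 78 is 1 byte ≤ B = 5; zero-pad to 5 bytes: K' = 78 00 00 00 00.
K' ⊕ ipad = 4e 36 36 36 36.  K' ⊕ opad = 24 5c 5c 5c 5c.
Inner input = (K'⊕ipad) ∥ m = 4e 36 36 36 36 ∥ 78 45 71 41.
Inner hash: even-index sum = 320 mod 256 = 64; odd-index sum = 341 mod 256 = 85 → 40 55.
Outer input = (K'⊕opad) ∥ inner = 24 5c 5c 5c 5c ∥ 40 55.
Outer hash (tag): even-index sum = 305 mod 256 = 49; odd-index sum = 248 mod 256 = 248 → 31 f8.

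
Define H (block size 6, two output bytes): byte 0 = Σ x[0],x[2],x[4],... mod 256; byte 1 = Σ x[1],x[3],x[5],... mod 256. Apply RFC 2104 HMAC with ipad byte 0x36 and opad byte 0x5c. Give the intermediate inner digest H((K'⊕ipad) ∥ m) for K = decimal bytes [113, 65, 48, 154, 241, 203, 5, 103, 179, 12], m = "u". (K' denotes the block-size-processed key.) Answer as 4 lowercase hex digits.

5d9b

Key decimal bytes [113, 65, 48, 154, 241, 203, 5, 103, 179, 12] = 71 41 30 9a f1 cb 05 67 b3 0c is 10 bytes > B = 6, so hash it first: H(key) = 4a 19, then zero-pad to 6 bytes: K' = 4a 19 00 00 00 00.
K' ⊕ ipad = 7c 2f 36 36 36 36.
Inner input = 7c 2f 36 36 36 36 ∥ 75.
Inner hash: even-index sum = 349 mod 256 = 93; odd-index sum = 155 mod 256 = 155 → 5d 9b.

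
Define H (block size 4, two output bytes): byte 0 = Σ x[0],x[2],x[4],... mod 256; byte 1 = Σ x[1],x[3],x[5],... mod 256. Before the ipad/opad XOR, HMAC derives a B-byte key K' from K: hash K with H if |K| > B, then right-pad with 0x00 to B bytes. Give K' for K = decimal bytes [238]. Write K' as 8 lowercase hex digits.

ee000000

Key decimal bytes [238] = ee is 1 byte ≤ B = 4; zero-pad to 4 bytes: K' = ee 00 00 00.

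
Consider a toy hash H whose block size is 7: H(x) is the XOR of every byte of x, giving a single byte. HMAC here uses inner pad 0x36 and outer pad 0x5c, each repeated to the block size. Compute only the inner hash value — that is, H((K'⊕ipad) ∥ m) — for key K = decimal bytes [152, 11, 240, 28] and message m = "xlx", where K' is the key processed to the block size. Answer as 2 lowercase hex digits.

Key decimal bytes [152, 11, 240, 28] = 98 0b f0 1c is 4 bytes ≤ B = 7; zero-pad to 7 bytes: K' = 98 0b f0 1c 00 00 00.
K' ⊕ ipad = ae 3d c6 2a 36 36 36.
Inner input = ae 3d c6 2a 36 36 36 ∥ 78 6c 78.
Inner hash: XOR ae⊕3d⊕c6⊕2a⊕36⊕36⊕36⊕78⊕6c⊕78 = 25.

25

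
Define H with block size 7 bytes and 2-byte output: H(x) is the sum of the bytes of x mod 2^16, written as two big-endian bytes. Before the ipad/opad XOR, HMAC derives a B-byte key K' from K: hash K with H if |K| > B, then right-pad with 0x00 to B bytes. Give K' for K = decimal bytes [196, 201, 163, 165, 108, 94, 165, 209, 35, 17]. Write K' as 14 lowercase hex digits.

05490000000000

|K| = 10 > B = 7, so first hash the key.
H(K): sum = 196+201+163+165+108+94+165+209+35+17 = 1353 → 05 49.
Zero-pad H(K) = 05 49 to 7 bytes: K' = 05 49 00 00 00 00 00.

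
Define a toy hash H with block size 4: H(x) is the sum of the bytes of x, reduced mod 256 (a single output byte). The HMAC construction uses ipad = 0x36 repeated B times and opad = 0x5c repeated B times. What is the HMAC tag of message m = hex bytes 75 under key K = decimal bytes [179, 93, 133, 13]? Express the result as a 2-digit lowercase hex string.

Key decimal bytes [179, 93, 133, 13] = b3 5d 85 0d is exactly B = 4 bytes: K' = b3 5d 85 0d.
K' ⊕ ipad = 85 6b b3 3b.  K' ⊕ opad = ef 01 d9 51.
Inner input = (K'⊕ipad) ∥ m = 85 6b b3 3b ∥ 75.
Inner hash: sum = 133+107+179+59+117 = 595; mod 256 = 83 → 53.
Outer input = (K'⊕opad) ∥ inner = ef 01 d9 51 ∥ 53.
Outer hash (tag): sum = 239+1+217+81+83 = 621; mod 256 = 109 → 6d.

6d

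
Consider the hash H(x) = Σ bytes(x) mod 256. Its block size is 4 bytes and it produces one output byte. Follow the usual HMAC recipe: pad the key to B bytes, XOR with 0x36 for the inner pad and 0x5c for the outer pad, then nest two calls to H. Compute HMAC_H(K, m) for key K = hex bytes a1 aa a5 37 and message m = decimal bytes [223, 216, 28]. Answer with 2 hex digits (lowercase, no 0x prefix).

f1

Key hex bytes a1 aa a5 37 is exactly B = 4 bytes: K' = a1 aa a5 37.
K' ⊕ ipad = 97 9c 93 01.  K' ⊕ opad = fd f6 f9 6b.
Inner input = (K'⊕ipad) ∥ m = 97 9c 93 01 ∥ df d8 1c.
Inner hash: sum = 151+156+147+1+223+216+28 = 922; mod 256 = 154 → 9a.
Outer input = (K'⊕opad) ∥ inner = fd f6 f9 6b ∥ 9a.
Outer hash (tag): sum = 253+246+249+107+154 = 1009; mod 256 = 241 → f1.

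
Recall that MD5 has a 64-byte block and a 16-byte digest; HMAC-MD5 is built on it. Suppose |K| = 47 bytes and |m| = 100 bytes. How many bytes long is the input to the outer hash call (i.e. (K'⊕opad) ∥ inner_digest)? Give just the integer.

Key is 47 ≤ 64 bytes, zero-padded: |K'| = 64.
Outer input = (K'⊕opad) ∥ H(inner) → 64 + 16 = 80 bytes.

80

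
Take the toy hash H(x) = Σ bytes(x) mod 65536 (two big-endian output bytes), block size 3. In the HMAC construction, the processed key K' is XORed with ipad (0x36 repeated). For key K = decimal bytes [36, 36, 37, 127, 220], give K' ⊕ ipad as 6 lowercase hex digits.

37fe36

Key decimal bytes [36, 36, 37, 127, 220] = 24 24 25 7f dc is 5 bytes > B = 3, so hash it first: H(key) = 01 c8, then zero-pad to 3 bytes: K' = 01 c8 00.
XOR each byte with 0x36: 01⊕36=37, c8⊕36=fe, 00⊕36=36.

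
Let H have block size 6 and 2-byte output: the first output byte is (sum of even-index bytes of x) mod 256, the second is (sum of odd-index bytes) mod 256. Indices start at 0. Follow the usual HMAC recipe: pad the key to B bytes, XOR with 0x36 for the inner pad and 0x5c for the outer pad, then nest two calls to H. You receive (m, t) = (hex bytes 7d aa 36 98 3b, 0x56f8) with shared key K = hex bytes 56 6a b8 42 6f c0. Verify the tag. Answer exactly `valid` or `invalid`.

valid

Key hex bytes 56 6a b8 42 6f c0 is exactly B = 6 bytes: K' = 56 6a b8 42 6f c0.
K' ⊕ ipad = 60 5c 8e 74 59 f6; K' ⊕ opad = 0a 36 e4 1e 33 9c.
Inner hash: even-index sum = 565 mod 256 = 53; odd-index sum = 776 mod 256 = 8 → 35 08.
Outer hash (recomputed tag): even-index sum = 342 mod 256 = 86; odd-index sum = 248 mod 256 = 248 → 56 f8.
Recomputed tag = 56f8; claimed = 56f8 → match.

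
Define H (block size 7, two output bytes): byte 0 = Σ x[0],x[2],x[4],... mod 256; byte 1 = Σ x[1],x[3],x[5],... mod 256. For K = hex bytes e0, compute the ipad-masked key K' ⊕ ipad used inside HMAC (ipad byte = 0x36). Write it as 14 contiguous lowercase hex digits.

d6363636363636

Key hex bytes e0 is 1 byte ≤ B = 7; zero-pad to 7 bytes: K' = e0 00 00 00 00 00 00.
XOR each byte with 0x36: e0⊕36=d6, 00⊕36=36, 00⊕36=36, 00⊕36=36, 00⊕36=36, 00⊕36=36, 00⊕36=36.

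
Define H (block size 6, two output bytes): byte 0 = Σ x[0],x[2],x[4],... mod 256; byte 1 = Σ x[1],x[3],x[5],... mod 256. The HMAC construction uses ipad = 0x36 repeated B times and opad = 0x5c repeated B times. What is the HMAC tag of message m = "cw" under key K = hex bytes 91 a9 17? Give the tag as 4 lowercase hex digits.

Key hex bytes 91 a9 17 is 3 bytes ≤ B = 6; zero-pad to 6 bytes: K' = 91 a9 17 00 00 00.
K' ⊕ ipad = a7 9f 21 36 36 36.  K' ⊕ opad = cd f5 4b 5c 5c 5c.
Inner input = (K'⊕ipad) ∥ m = a7 9f 21 36 36 36 ∥ 63 77.
Inner hash: even-index sum = 353 mod 256 = 97; odd-index sum = 386 mod 256 = 130 → 61 82.
Outer input = (K'⊕opad) ∥ inner = cd f5 4b 5c 5c 5c ∥ 61 82.
Outer hash (tag): even-index sum = 469 mod 256 = 213; odd-index sum = 559 mod 256 = 47 → d5 2f.

d52f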